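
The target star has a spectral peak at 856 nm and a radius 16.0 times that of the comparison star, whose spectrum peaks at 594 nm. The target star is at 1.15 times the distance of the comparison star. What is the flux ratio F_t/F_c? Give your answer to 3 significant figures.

44.9

Wien's law: T_t/T_c = λ_c/λ_t = 594/856 = 0.6939.
L_t/L_c = (R_t/R_c)²(T_t/T_c)⁴ = (16.0)²(0.6939)⁴ = 59.36.
F_t/F_c = (L_t/L_c)/(d_t/d_c)² = 59.36/(1.15)² = 44.88.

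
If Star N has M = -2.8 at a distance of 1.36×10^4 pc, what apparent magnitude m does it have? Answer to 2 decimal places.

12.87

m = M + 5 log₁₀(d/10 pc) = -2.8 + 5 log₁₀(1.36×10^4/10)
  = -2.8 + 5 × 3.134 = -2.8 + 15.67 = 12.87.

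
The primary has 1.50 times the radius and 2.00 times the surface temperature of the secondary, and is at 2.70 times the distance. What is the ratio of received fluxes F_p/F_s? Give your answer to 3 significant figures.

L_p/L_s = (R_p/R_s)²(T_p/T_s)⁴ = (1.50)² × (2.00)⁴ = 36.00.
F_p/F_s = (L_p/L_s)/(d_p/d_s)² = 36.00 / (2.70)² = 4.938.

4.94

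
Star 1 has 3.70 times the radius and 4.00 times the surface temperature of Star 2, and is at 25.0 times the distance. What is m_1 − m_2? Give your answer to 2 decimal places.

L_1/L_2 = (3.70)²(4.00)⁴ = 3505.
F_1/F_2 = (L_1/L_2)/(d_1/d_2)² = 3505/625.0 = 5.607.
m_1 − m_2 = −2.5 log₁₀(5.607) = -1.87.

-1.87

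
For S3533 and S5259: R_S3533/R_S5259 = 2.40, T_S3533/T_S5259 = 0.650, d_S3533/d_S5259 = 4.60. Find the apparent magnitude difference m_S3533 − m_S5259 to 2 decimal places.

L_S3533/L_S5259 = (2.40)²(0.650)⁴ = 1.028.
F_S3533/F_S5259 = (L_S3533/L_S5259)/(d_S3533/d_S5259)² = 1.028/21.16 = 0.04859.
m_S3533 − m_S5259 = −2.5 log₁₀(0.04859) = 3.28.

3.28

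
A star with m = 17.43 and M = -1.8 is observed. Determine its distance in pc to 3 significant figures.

7.01×10^4 pc

m − M = 5 log₁₀(d/10 pc)
17.43 − (-1.8) = 19.23 = 5 log₁₀(d/10)
d = 10 × 10^(19.23/5) = 10 × 10^3.846 = 7.015×10^4 pc.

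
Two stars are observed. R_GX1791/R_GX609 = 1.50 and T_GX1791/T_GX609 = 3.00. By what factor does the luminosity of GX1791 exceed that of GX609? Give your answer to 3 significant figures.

182

From the Stefan–Boltzmann law, L ∝ R²T⁴, so
L_GX1791/L_GX609 = (R_GX1791/R_GX609)² (T_GX1791/T_GX609)⁴ = (1.50)² × (3.00)⁴ = 2.250 × 81.00 = 182.2.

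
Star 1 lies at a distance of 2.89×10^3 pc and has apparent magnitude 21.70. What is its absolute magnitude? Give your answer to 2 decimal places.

9.40

M = m − 5 log₁₀(d/10 pc) = 21.70 − 5 log₁₀(2.89×10^3/10)
  = 21.70 − 5 × 2.461 = 21.70 − 12.30 = 9.40.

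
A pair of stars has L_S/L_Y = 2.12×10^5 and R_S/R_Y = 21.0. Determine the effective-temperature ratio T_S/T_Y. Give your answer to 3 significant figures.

L ∝ R²T⁴ gives T ∝ (L/R²)^(1/4), so
T_S/T_Y = (2.12×10^5 / 21.0²)^(1/4) = (480.7)^(1/4) = 4.682.

4.68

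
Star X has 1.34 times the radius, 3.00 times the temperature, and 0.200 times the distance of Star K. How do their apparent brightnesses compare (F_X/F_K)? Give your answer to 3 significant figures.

3.64×10^3

L_X/L_K = (R_X/R_K)²(T_X/T_K)⁴ = (1.34)² × (3.00)⁴ = 145.4.
F_X/F_K = (L_X/L_K)/(d_X/d_K)² = 145.4 / (0.200)² = 3636.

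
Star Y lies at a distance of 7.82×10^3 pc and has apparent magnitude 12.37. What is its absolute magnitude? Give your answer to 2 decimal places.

-2.10

M = m − 5 log₁₀(d/10 pc) = 12.37 − 5 log₁₀(7.82×10^3/10)
  = 12.37 − 5 × 2.893 = 12.37 − 14.47 = -2.10.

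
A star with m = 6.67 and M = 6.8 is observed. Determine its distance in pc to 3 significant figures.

m − M = 5 log₁₀(d/10 pc)
6.67 − (6.8) = -0.13 = 5 log₁₀(d/10)
d = 10 × 10^(-0.13/5) = 10 × 10^-0.026 = 9.419 pc.

9.42 pc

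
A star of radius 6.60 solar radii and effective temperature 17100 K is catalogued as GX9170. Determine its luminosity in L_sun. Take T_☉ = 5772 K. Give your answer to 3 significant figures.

L/L_☉ = (R/R_☉)² (T/T_☉)⁴ = (6.60)² × (17100/5772)⁴
       = 43.56 × (2.963)⁴ = 43.56 × 77.03 = 3356.

3.36×10^3 L_sun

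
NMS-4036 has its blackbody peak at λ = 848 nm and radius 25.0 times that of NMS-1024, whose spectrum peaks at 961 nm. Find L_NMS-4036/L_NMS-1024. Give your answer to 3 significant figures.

Wien's law gives T ∝ 1/λ_max, so T_NMS-4036/T_NMS-1024 = λ_NMS-1024/λ_NMS-4036 = 961/848 = 1.133.
Then L ∝ R²T⁴ gives L_NMS-4036/L_NMS-1024 = (25.0)² × (1.133)⁴ = 625.0 × 1.649 = 1031.

1.03×10^3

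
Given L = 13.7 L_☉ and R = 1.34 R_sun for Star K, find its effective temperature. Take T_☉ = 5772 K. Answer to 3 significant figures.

T/T_☉ = (L/L_☉)^(1/4) / (R/R_☉)^(1/2)
T = 5772 × (13.7)^(1/4) / √(1.34) = 5772 × 1.924 / 1.158 = 9593 K.

9.59×10^3 K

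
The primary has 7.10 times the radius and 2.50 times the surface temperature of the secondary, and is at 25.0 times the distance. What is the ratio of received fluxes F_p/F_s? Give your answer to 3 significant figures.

3.15

L_p/L_s = (R_p/R_s)²(T_p/T_s)⁴ = (7.10)² × (2.50)⁴ = 1969.
F_p/F_s = (L_p/L_s)/(d_p/d_s)² = 1969 / (25.0)² = 3.151.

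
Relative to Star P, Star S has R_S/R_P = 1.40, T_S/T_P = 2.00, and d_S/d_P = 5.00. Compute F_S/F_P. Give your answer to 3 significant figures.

1.25

L_S/L_P = (R_S/R_P)²(T_S/T_P)⁴ = (1.40)² × (2.00)⁴ = 31.36.
F_S/F_P = (L_S/L_P)/(d_S/d_P)² = 31.36 / (5.00)² = 1.254.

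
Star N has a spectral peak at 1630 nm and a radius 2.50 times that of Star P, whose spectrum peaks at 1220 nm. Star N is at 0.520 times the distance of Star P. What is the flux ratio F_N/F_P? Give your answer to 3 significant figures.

7.25

Wien's law: T_N/T_P = λ_P/λ_N = 1220/1630 = 0.7485.
L_N/L_P = (R_N/R_P)²(T_N/T_P)⁴ = (2.50)²(0.7485)⁴ = 1.961.
F_N/F_P = (L_N/L_P)/(d_N/d_P)² = 1.961/(0.520)² = 7.254.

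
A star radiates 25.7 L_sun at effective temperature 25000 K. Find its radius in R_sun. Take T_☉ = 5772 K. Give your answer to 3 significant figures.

0.270 R_sun

R/R_☉ = √(L/L_☉) / (T/T_☉)² = √(25.7) / (4.331)²
       = 5.070 / 18.76 = 0.2702.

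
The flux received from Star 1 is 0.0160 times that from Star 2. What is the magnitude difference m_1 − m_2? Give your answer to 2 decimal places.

m_1 − m_2 = −2.5 log₁₀(F_1/F_2) = −2.5 log₁₀(0.0160) = −2.5 × (-1.796) = 4.490.

4.49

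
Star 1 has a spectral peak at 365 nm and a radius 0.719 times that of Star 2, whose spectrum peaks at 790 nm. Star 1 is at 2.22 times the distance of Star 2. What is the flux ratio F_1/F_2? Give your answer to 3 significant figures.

Wien's law: T_1/T_2 = λ_2/λ_1 = 790/365 = 2.164.
L_1/L_2 = (R_1/R_2)²(T_1/T_2)⁴ = (0.719)²(2.164)⁴ = 11.34.
F_1/F_2 = (L_1/L_2)/(d_1/d_2)² = 11.34/(2.22)² = 2.302.

2.30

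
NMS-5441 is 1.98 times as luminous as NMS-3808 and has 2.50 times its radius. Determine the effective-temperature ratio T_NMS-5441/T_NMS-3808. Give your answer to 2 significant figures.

0.75

L ∝ R²T⁴ gives T ∝ (L/R²)^(1/4), so
T_NMS-5441/T_NMS-3808 = (1.98 / 2.50²)^(1/4) = (0.3168)^(1/4) = 0.7502.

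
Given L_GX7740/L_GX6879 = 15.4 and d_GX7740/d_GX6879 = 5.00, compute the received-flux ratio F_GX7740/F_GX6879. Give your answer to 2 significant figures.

0.62

F = L/(4πd²), so F_GX7740/F_GX6879 = (L_GX7740/L_GX6879) / (d_GX7740/d_GX6879)²
= 15.4 / (5.00)² = 15.4 / 25.00 = 0.6160.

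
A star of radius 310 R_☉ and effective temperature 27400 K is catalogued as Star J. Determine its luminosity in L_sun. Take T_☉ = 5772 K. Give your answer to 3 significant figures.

L/L_☉ = (R/R_☉)² (T/T_☉)⁴ = (310)² × (27400/5772)⁴
       = 9.610×10^4 × (4.747)⁴ = 9.610×10^4 × 507.8 = 4.880×10^7.

4.88×10^7 L_sun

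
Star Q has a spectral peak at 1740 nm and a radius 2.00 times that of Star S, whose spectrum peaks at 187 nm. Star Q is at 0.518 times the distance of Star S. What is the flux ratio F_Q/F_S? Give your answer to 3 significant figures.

0.00199

Wien's law: T_Q/T_S = λ_S/λ_Q = 187/1740 = 0.1075.
L_Q/L_S = (R_Q/R_S)²(T_Q/T_S)⁴ = (2.00)²(0.1075)⁴ = 5.336×10^-4.
F_Q/F_S = (L_Q/L_S)/(d_Q/d_S)² = 5.336×10^-4/(0.518)² = 0.001989.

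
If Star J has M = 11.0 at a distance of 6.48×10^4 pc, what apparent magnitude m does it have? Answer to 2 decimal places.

m = M + 5 log₁₀(d/10 pc) = 11.0 + 5 log₁₀(6.48×10^4/10)
  = 11.0 + 5 × 3.812 = 11.0 + 19.06 = 30.06.

30.06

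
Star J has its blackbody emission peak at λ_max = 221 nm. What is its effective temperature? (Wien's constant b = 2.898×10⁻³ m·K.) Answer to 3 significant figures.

T = b/λ_max = 2.898×10⁻³ / (221×10⁻⁹) = 1.311×10^4 K.

1.31×10^4 K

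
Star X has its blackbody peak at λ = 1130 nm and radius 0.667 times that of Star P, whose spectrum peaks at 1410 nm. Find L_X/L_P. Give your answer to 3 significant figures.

Wien's law gives T ∝ 1/λ_max, so T_X/T_P = λ_P/λ_X = 1410/1130 = 1.248.
Then L ∝ R²T⁴ gives L_X/L_P = (0.667)² × (1.248)⁴ = 0.4449 × 2.424 = 1.078.

1.08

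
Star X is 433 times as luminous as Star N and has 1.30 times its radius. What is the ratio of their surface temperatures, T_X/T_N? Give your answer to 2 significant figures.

L ∝ R²T⁴ gives T ∝ (L/R²)^(1/4), so
T_X/T_N = (433 / 1.30²)^(1/4) = (256.2)^(1/4) = 4.001.

4.0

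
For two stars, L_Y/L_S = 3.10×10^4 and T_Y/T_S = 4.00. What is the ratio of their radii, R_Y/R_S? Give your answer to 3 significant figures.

11.0

L ∝ R²T⁴ gives R ∝ √L / T², so
R_Y/R_S = √(3.10×10^4) / (4.00)² = 176.1 / 16.00 = 11.00.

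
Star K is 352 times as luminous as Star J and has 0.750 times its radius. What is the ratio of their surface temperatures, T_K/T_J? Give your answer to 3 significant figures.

5.00

L ∝ R²T⁴ gives T ∝ (L/R²)^(1/4), so
T_K/T_J = (352 / 0.750²)^(1/4) = (625.8)^(1/4) = 5.002.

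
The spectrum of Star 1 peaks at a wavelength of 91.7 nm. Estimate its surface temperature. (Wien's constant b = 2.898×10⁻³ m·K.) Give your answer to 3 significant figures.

3.16×10^4 K

T = b/λ_max = 2.898×10⁻³ / (91.7×10⁻⁹) = 3.160×10^4 K.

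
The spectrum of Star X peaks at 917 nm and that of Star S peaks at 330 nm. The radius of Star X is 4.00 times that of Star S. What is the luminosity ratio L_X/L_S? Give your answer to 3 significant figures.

0.268

Wien's law gives T ∝ 1/λ_max, so T_X/T_S = λ_S/λ_X = 330/917 = 0.3599.
Then L ∝ R²T⁴ gives L_X/L_S = (4.00)² × (0.3599)⁴ = 16.00 × 0.01677 = 0.2683.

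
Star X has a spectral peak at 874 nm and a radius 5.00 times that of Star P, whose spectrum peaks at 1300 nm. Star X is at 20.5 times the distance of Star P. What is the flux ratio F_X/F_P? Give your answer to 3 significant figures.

0.291

Wien's law: T_X/T_P = λ_P/λ_X = 1300/874 = 1.487.
L_X/L_P = (R_X/R_P)²(T_X/T_P)⁴ = (5.00)²(1.487)⁴ = 122.4.
F_X/F_P = (L_X/L_P)/(d_X/d_P)² = 122.4/(20.5)² = 0.2912.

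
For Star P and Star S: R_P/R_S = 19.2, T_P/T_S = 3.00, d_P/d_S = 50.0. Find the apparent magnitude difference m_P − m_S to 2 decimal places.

L_P/L_S = (19.2)²(3.00)⁴ = 2.986×10^4.
F_P/F_S = (L_P/L_S)/(d_P/d_S)² = 2.986×10^4/2500 = 11.94.
m_P − m_S = −2.5 log₁₀(11.94) = -2.69.

-2.69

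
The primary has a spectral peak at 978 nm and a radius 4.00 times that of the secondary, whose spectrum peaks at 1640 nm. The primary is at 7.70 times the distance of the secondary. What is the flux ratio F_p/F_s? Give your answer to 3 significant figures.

2.13

Wien's law: T_p/T_s = λ_s/λ_p = 1640/978 = 1.677.
L_p/L_s = (R_p/R_s)²(T_p/T_s)⁴ = (4.00)²(1.677)⁴ = 126.5.
F_p/F_s = (L_p/L_s)/(d_p/d_s)² = 126.5/(7.70)² = 2.134.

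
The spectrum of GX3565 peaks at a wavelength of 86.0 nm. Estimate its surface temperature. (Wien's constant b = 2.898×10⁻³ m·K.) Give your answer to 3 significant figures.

3.37×10^4 K

T = b/λ_max = 2.898×10⁻³ / (86.0×10⁻⁹) = 3.370×10^4 K.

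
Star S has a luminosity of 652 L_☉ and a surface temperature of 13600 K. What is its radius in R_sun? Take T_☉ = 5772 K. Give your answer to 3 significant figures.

4.60 R_sun

R/R_☉ = √(L/L_☉) / (T/T_☉)² = √(652) / (2.356)²
       = 25.53 / 5.552 = 4.599.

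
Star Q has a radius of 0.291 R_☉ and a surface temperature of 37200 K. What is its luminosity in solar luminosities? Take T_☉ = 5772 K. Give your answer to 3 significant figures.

146 solar luminosities

L/L_☉ = (R/R_☉)² (T/T_☉)⁴ = (0.291)² × (37200/5772)⁴
       = 0.08468 × (6.445)⁴ = 0.08468 × 1725 = 146.1.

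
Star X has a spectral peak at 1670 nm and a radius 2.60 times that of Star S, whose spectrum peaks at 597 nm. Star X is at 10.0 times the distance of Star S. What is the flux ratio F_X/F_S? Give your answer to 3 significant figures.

Wien's law: T_X/T_S = λ_S/λ_X = 597/1670 = 0.3575.
L_X/L_S = (R_X/R_S)²(T_X/T_S)⁴ = (2.60)²(0.3575)⁴ = 0.1104.
F_X/F_S = (L_X/L_S)/(d_X/d_S)² = 0.1104/(10.0)² = 0.001104.

0.00110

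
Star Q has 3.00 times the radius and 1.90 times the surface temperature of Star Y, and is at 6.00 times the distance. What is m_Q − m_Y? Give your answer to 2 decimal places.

-1.28

L_Q/L_Y = (3.00)²(1.90)⁴ = 117.3.
F_Q/F_Y = (L_Q/L_Y)/(d_Q/d_Y)² = 117.3/36.00 = 3.258.
m_Q − m_Y = −2.5 log₁₀(3.258) = -1.28.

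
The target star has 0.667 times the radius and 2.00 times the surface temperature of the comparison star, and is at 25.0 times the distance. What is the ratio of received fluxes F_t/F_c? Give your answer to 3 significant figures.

L_t/L_c = (R_t/R_c)²(T_t/T_c)⁴ = (0.667)² × (2.00)⁴ = 7.118.
F_t/F_c = (L_t/L_c)/(d_t/d_c)² = 7.118 / (25.0)² = 0.01139.

0.0114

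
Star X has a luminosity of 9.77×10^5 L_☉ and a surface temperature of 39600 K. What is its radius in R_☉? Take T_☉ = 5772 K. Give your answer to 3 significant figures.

R/R_☉ = √(L/L_☉) / (T/T_☉)² = √(9.77×10^5) / (6.861)²
       = 988.4 / 47.07 = 21.00.

21.0 R_☉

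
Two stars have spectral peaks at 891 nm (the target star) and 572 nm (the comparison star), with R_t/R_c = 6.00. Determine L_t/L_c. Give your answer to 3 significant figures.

6.11

Wien's law gives T ∝ 1/λ_max, so T_t/T_c = λ_c/λ_t = 572/891 = 0.6420.
Then L ∝ R²T⁴ gives L_t/L_c = (6.00)² × (0.6420)⁴ = 36.00 × 0.1699 = 6.115.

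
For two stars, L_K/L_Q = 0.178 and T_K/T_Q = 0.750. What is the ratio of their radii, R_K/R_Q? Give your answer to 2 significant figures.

L ∝ R²T⁴ gives R ∝ √L / T², so
R_K/R_Q = √(0.178) / (0.750)² = 0.4219 / 0.5625 = 0.7500.

0.75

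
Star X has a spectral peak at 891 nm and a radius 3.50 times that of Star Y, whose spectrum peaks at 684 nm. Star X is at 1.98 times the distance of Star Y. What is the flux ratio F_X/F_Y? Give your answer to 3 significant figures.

Wien's law: T_X/T_Y = λ_Y/λ_X = 684/891 = 0.7677.
L_X/L_Y = (R_X/R_Y)²(T_X/T_Y)⁴ = (3.50)²(0.7677)⁴ = 4.255.
F_X/F_Y = (L_X/L_Y)/(d_X/d_Y)² = 4.255/(1.98)² = 1.085.

1.09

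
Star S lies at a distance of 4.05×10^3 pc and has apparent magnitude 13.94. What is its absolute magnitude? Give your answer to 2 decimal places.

M = m − 5 log₁₀(d/10 pc) = 13.94 − 5 log₁₀(4.05×10^3/10)
  = 13.94 − 5 × 2.607 = 13.94 − 13.04 = 0.90.

0.90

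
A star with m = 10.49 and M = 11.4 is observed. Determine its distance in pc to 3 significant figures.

6.58 pc

m − M = 5 log₁₀(d/10 pc)
10.49 − (11.4) = -0.91 = 5 log₁₀(d/10)
d = 10 × 10^(-0.91/5) = 10 × 10^-0.182 = 6.577 pc.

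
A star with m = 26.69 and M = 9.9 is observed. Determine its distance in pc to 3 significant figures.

m − M = 5 log₁₀(d/10 pc)
26.69 − (9.9) = 16.79 = 5 log₁₀(d/10)
d = 10 × 10^(16.79/5) = 10 × 10^3.358 = 2.280×10^4 pc.

2.28×10^4 pc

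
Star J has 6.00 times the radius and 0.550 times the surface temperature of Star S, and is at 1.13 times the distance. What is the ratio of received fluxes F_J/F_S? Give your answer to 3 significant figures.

2.58

L_J/L_S = (R_J/R_S)²(T_J/T_S)⁴ = (6.00)² × (0.550)⁴ = 3.294.
F_J/F_S = (L_J/L_S)/(d_J/d_S)² = 3.294 / (1.13)² = 2.580.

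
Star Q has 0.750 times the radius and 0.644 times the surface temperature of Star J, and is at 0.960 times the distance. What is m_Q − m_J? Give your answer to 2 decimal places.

L_Q/L_J = (0.750)²(0.644)⁴ = 0.09675.
F_Q/F_J = (L_Q/L_J)/(d_Q/d_J)² = 0.09675/0.9216 = 0.1050.
m_Q − m_J = −2.5 log₁₀(0.1050) = 2.45.

2.45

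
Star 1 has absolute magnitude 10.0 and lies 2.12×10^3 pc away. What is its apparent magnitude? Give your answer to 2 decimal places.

21.63

m = M + 5 log₁₀(d/10 pc) = 10.0 + 5 log₁₀(2.12×10^3/10)
  = 10.0 + 5 × 2.326 = 10.0 + 11.63 = 21.63.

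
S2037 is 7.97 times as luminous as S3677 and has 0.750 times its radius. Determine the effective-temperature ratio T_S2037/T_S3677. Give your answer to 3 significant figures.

L ∝ R²T⁴ gives T ∝ (L/R²)^(1/4), so
T_S2037/T_S3677 = (7.97 / 0.750²)^(1/4) = (14.17)^(1/4) = 1.940.

1.94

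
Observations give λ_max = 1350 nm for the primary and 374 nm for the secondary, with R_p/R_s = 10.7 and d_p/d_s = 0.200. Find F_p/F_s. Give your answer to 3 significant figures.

16.9

Wien's law: T_p/T_s = λ_s/λ_p = 374/1350 = 0.2770.
L_p/L_s = (R_p/R_s)²(T_p/T_s)⁴ = (10.7)²(0.2770)⁴ = 0.6744.
F_p/F_s = (L_p/L_s)/(d_p/d_s)² = 0.6744/(0.200)² = 16.86.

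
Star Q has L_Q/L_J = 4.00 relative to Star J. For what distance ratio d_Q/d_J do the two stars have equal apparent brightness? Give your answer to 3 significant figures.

Equal flux requires L_Q/d_Q² = L_J/d_J², so d_Q/d_J = √(L_Q/L_J)
= √(4.00) = 2.000.

2.00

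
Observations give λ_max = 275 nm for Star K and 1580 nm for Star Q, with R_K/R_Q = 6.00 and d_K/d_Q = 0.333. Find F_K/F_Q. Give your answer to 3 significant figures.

Wien's law: T_K/T_Q = λ_Q/λ_K = 1580/275 = 5.745.
L_K/L_Q = (R_K/R_Q)²(T_K/T_Q)⁴ = (6.00)²(5.745)⁴ = 3.923×10^4.
F_K/F_Q = (L_K/L_Q)/(d_K/d_Q)² = 3.923×10^4/(0.333)² = 3.538×10^5.

3.54×10^5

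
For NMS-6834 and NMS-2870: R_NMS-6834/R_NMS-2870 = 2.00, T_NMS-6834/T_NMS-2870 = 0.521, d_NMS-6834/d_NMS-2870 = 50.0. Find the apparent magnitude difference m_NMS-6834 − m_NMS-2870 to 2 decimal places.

L_NMS-6834/L_NMS-2870 = (2.00)²(0.521)⁴ = 0.2947.
F_NMS-6834/F_NMS-2870 = (L_NMS-6834/L_NMS-2870)/(d_NMS-6834/d_NMS-2870)² = 0.2947/2500 = 1.179×10^-4.
m_NMS-6834 − m_NMS-2870 = −2.5 log₁₀(1.179×10^-4) = 9.82.

9.82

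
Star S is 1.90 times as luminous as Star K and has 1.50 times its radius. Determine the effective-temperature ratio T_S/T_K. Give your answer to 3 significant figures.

L ∝ R²T⁴ gives T ∝ (L/R²)^(1/4), so
T_S/T_K = (1.90 / 1.50²)^(1/4) = (0.8444)^(1/4) = 0.9586.

0.959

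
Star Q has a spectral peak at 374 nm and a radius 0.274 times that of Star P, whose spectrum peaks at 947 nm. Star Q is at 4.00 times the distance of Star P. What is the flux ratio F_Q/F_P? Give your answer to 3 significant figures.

0.193

Wien's law: T_Q/T_P = λ_P/λ_Q = 947/374 = 2.532.
L_Q/L_P = (R_Q/R_P)²(T_Q/T_P)⁴ = (0.274)²(2.532)⁴ = 3.086.
F_Q/F_P = (L_Q/L_P)/(d_Q/d_P)² = 3.086/(4.00)² = 0.1929.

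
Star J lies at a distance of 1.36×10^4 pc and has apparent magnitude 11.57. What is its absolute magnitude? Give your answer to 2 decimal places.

M = m − 5 log₁₀(d/10 pc) = 11.57 − 5 log₁₀(1.36×10^4/10)
  = 11.57 − 5 × 3.134 = 11.57 − 15.67 = -4.10.

-4.10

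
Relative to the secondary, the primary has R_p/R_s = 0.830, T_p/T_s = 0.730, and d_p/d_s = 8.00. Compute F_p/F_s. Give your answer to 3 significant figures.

L_p/L_s = (R_p/R_s)²(T_p/T_s)⁴ = (0.830)² × (0.730)⁴ = 0.1956.
F_p/F_s = (L_p/L_s)/(d_p/d_s)² = 0.1956 / (8.00)² = 0.003057.

0.00306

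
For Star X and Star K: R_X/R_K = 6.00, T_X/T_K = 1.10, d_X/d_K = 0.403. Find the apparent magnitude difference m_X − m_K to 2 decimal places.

L_X/L_K = (6.00)²(1.10)⁴ = 52.71.
F_X/F_K = (L_X/L_K)/(d_X/d_K)² = 52.71/0.1624 = 324.5.
m_X − m_K = −2.5 log₁₀(324.5) = -6.28.

-6.28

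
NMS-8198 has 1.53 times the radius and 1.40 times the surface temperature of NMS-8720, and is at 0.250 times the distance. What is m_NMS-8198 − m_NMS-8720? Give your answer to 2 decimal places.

L_NMS-8198/L_NMS-8720 = (1.53)²(1.40)⁴ = 8.993.
F_NMS-8198/F_NMS-8720 = (L_NMS-8198/L_NMS-8720)/(d_NMS-8198/d_NMS-8720)² = 8.993/0.06250 = 143.9.
m_NMS-8198 − m_NMS-8720 = −2.5 log₁₀(143.9) = -5.40.

-5.40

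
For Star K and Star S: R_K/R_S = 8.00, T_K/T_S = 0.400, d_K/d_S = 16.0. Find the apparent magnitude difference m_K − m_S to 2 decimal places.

L_K/L_S = (8.00)²(0.400)⁴ = 1.638.
F_K/F_S = (L_K/L_S)/(d_K/d_S)² = 1.638/256.0 = 0.006400.
m_K − m_S = −2.5 log₁₀(0.006400) = 5.48.

5.48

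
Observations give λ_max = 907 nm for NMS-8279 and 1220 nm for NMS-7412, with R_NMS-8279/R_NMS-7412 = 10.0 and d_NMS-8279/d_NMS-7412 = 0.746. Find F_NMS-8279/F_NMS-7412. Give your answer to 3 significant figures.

Wien's law: T_NMS-8279/T_NMS-7412 = λ_NMS-7412/λ_NMS-8279 = 1220/907 = 1.345.
L_NMS-8279/L_NMS-7412 = (R_NMS-8279/R_NMS-7412)²(T_NMS-8279/T_NMS-7412)⁴ = (10.0)²(1.345)⁴ = 327.3.
F_NMS-8279/F_NMS-7412 = (L_NMS-8279/L_NMS-7412)/(d_NMS-8279/d_NMS-7412)² = 327.3/(0.746)² = 588.2.

588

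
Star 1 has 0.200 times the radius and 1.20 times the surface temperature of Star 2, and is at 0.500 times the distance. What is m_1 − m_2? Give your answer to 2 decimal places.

L_1/L_2 = (0.200)²(1.20)⁴ = 0.08294.
F_1/F_2 = (L_1/L_2)/(d_1/d_2)² = 0.08294/0.2500 = 0.3318.
m_1 − m_2 = −2.5 log₁₀(0.3318) = 1.20.

1.20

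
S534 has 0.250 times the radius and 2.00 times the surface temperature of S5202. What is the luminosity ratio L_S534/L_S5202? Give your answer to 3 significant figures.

From the Stefan–Boltzmann law, L ∝ R²T⁴, so
L_S534/L_S5202 = (R_S534/R_S5202)² (T_S534/T_S5202)⁴ = (0.250)² × (2.00)⁴ = 0.06250 × 16.00 = 1.000.

1.00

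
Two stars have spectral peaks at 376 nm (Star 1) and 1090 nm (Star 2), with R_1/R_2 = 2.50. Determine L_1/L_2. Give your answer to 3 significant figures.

Wien's law gives T ∝ 1/λ_max, so T_1/T_2 = λ_2/λ_1 = 1090/376 = 2.899.
Then L ∝ R²T⁴ gives L_1/L_2 = (2.50)² × (2.899)⁴ = 6.250 × 70.62 = 441.4.

441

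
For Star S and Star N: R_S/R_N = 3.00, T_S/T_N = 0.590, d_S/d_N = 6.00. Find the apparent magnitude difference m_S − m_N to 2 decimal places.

3.80

L_S/L_N = (3.00)²(0.590)⁴ = 1.091.
F_S/F_N = (L_S/L_N)/(d_S/d_N)² = 1.091/36.00 = 0.03029.
m_S − m_N = −2.5 log₁₀(0.03029) = 3.80.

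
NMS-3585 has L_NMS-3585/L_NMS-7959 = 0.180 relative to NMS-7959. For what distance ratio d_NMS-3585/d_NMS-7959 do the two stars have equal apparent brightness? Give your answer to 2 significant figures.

0.42

Equal flux requires L_NMS-3585/d_NMS-3585² = L_NMS-7959/d_NMS-7959², so d_NMS-3585/d_NMS-7959 = √(L_NMS-3585/L_NMS-7959)
= √(0.180) = 0.4243.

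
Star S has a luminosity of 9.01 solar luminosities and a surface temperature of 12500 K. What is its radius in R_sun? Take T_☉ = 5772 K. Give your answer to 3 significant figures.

0.640 R_sun

R/R_☉ = √(L/L_☉) / (T/T_☉)² = √(9.01) / (2.166)²
       = 3.002 / 4.690 = 0.6400.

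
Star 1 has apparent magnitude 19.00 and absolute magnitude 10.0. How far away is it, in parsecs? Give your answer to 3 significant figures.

m − M = 5 log₁₀(d/10 pc)
19.00 − (10.0) = 9.00 = 5 log₁₀(d/10)
d = 10 × 10^(9.00/5) = 10 × 10^1.800 = 631.0 pc.

631 pc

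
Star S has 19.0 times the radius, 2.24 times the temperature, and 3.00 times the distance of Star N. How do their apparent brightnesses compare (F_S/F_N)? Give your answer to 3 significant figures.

1.01×10^3

L_S/L_N = (R_S/R_N)²(T_S/T_N)⁴ = (19.0)² × (2.24)⁴ = 9089.
F_S/F_N = (L_S/L_N)/(d_S/d_N)² = 9089 / (3.00)² = 1010.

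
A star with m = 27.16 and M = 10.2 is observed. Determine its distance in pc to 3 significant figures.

m − M = 5 log₁₀(d/10 pc)
27.16 − (10.2) = 16.96 = 5 log₁₀(d/10)
d = 10 × 10^(16.96/5) = 10 × 10^3.392 = 2.466×10^4 pc.

2.47×10^4 pc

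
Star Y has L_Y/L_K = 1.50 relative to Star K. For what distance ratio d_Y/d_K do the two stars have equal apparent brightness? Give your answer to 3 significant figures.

1.22

Equal flux requires L_Y/d_Y² = L_K/d_K², so d_Y/d_K = √(L_Y/L_K)
= √(1.50) = 1.225.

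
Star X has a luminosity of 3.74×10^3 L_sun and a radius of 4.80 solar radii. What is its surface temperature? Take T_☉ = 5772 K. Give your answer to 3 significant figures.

T/T_☉ = (L/L_☉)^(1/4) / (R/R_☉)^(1/2)
T = 5772 × (3.74×10^3)^(1/4) / √(4.80) = 5772 × 7.820 / 2.191 = 2.060×10^4 K.

2.06×10^4 K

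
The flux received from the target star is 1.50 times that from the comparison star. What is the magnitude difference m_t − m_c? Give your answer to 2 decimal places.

m_t − m_c = −2.5 log₁₀(F_t/F_c) = −2.5 log₁₀(1.50) = −2.5 × (0.176) = -0.440.

-0.44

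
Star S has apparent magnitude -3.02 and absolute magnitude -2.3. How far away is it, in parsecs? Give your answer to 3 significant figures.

7.18 pc

m − M = 5 log₁₀(d/10 pc)
-3.02 − (-2.3) = -0.72 = 5 log₁₀(d/10)
d = 10 × 10^(-0.72/5) = 10 × 10^-0.144 = 7.178 pc.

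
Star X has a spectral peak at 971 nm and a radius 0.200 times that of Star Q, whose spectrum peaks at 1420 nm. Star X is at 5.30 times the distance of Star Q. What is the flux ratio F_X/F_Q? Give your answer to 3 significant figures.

Wien's law: T_X/T_Q = λ_Q/λ_X = 1420/971 = 1.462.
L_X/L_Q = (R_X/R_Q)²(T_X/T_Q)⁴ = (0.200)²(1.462)⁴ = 0.1830.
F_X/F_Q = (L_X/L_Q)/(d_X/d_Q)² = 0.1830/(5.30)² = 0.006513.

0.00651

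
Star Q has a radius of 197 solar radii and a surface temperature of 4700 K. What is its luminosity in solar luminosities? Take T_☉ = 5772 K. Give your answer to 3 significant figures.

L/L_☉ = (R/R_☉)² (T/T_☉)⁴ = (197)² × (4700/5772)⁴
       = 3.881×10^4 × (0.8143)⁴ = 3.881×10^4 × 0.4396 = 1.706×10^4.

1.71×10^4 solar luminosities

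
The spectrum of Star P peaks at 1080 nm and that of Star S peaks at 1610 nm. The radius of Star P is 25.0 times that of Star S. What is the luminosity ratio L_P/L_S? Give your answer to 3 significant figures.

3.09×10^3

Wien's law gives T ∝ 1/λ_max, so T_P/T_S = λ_S/λ_P = 1610/1080 = 1.491.
Then L ∝ R²T⁴ gives L_P/L_S = (25.0)² × (1.491)⁴ = 625.0 × 4.939 = 3087.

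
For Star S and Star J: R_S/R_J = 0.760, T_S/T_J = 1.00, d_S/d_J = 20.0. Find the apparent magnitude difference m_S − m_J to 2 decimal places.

L_S/L_J = (0.760)²(1.00)⁴ = 0.5776.
F_S/F_J = (L_S/L_J)/(d_S/d_J)² = 0.5776/400.0 = 0.001444.
m_S − m_J = −2.5 log₁₀(0.001444) = 7.10.

7.10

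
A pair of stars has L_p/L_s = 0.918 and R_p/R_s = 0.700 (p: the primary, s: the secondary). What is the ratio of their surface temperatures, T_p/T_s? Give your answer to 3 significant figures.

L ∝ R²T⁴ gives T ∝ (L/R²)^(1/4), so
T_p/T_s = (0.918 / 0.700²)^(1/4) = (1.873)^(1/4) = 1.170.

1.17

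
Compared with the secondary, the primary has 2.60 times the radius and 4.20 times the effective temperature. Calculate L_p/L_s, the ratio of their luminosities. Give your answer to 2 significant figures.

From the Stefan–Boltzmann law, L ∝ R²T⁴, so
L_p/L_s = (R_p/R_s)² (T_p/T_s)⁴ = (2.60)² × (4.20)⁴ = 6.760 × 311.2 = 2104.

2.1×10^3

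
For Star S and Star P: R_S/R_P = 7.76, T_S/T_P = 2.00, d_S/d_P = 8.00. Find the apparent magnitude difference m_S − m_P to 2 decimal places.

-2.94

L_S/L_P = (7.76)²(2.00)⁴ = 963.5.
F_S/F_P = (L_S/L_P)/(d_S/d_P)² = 963.5/64.00 = 15.05.
m_S − m_P = −2.5 log₁₀(15.05) = -2.94.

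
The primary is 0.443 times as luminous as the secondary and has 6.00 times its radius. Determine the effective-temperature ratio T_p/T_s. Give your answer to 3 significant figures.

0.333

L ∝ R²T⁴ gives T ∝ (L/R²)^(1/4), so
T_p/T_s = (0.443 / 6.00²)^(1/4) = (0.01231)^(1/4) = 0.3331.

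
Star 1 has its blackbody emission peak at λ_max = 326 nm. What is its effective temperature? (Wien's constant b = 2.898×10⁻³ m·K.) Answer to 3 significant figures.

8.89×10^3 K

T = b/λ_max = 2.898×10⁻³ / (326×10⁻⁹) = 8890 K.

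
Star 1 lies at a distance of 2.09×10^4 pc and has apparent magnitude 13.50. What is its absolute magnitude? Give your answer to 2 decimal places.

-3.10

M = m − 5 log₁₀(d/10 pc) = 13.50 − 5 log₁₀(2.09×10^4/10)
  = 13.50 − 5 × 3.320 = 13.50 − 16.60 = -3.10.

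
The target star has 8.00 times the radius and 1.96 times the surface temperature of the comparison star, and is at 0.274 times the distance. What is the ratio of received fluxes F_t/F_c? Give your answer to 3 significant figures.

L_t/L_c = (R_t/R_c)²(T_t/T_c)⁴ = (8.00)² × (1.96)⁴ = 944.5.
F_t/F_c = (L_t/L_c)/(d_t/d_c)² = 944.5 / (0.274)² = 1.258×10^4.

1.26×10^4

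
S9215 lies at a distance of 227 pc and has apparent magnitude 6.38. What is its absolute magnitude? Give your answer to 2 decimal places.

-0.40

M = m − 5 log₁₀(d/10 pc) = 6.38 − 5 log₁₀(227/10)
  = 6.38 − 5 × 1.356 = 6.38 − 6.78 = -0.40.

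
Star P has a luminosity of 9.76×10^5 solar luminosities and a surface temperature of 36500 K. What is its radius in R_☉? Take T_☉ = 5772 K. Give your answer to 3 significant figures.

24.7 R_☉

R/R_☉ = √(L/L_☉) / (T/T_☉)² = √(9.76×10^5) / (6.324)²
       = 987.9 / 39.99 = 24.71.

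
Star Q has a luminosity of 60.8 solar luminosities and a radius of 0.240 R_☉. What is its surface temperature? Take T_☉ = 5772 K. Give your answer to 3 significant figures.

T/T_☉ = (L/L_☉)^(1/4) / (R/R_☉)^(1/2)
T = 5772 × (60.8)^(1/4) / √(0.240) = 5772 × 2.792 / 0.4899 = 3.290×10^4 K.

3.29×10^4 K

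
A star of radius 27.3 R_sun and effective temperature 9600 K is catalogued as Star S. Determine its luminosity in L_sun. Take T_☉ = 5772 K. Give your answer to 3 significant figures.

5.70×10^3 L_sun

L/L_☉ = (R/R_☉)² (T/T_☉)⁴ = (27.3)² × (9600/5772)⁴
       = 745.3 × (1.663)⁴ = 745.3 × 7.652 = 5703.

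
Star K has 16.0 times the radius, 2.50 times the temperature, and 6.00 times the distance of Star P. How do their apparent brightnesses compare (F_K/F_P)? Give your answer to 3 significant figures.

L_K/L_P = (R_K/R_P)²(T_K/T_P)⁴ = (16.0)² × (2.50)⁴ = 1.000×10^4.
F_K/F_P = (L_K/L_P)/(d_K/d_P)² = 1.000×10^4 / (6.00)² = 277.8.

278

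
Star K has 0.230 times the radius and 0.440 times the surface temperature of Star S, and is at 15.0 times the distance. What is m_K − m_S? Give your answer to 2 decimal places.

12.64

L_K/L_S = (0.230)²(0.440)⁴ = 0.001983.
F_K/F_S = (L_K/L_S)/(d_K/d_S)² = 0.001983/225.0 = 8.812×10^-6.
m_K − m_S = −2.5 log₁₀(8.812×10^-6) = 12.64.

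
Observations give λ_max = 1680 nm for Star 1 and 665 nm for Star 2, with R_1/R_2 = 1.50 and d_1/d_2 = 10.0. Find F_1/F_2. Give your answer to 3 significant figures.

Wien's law: T_1/T_2 = λ_2/λ_1 = 665/1680 = 0.3958.
L_1/L_2 = (R_1/R_2)²(T_1/T_2)⁴ = (1.50)²(0.3958)⁴ = 0.05524.
F_1/F_2 = (L_1/L_2)/(d_1/d_2)² = 0.05524/(10.0)² = 5.524×10^-4.

5.52×10^-4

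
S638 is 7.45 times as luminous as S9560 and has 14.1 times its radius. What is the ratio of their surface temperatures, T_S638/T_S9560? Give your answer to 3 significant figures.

0.440

L ∝ R²T⁴ gives T ∝ (L/R²)^(1/4), so
T_S638/T_S9560 = (7.45 / 14.1²)^(1/4) = (0.03747)^(1/4) = 0.4400.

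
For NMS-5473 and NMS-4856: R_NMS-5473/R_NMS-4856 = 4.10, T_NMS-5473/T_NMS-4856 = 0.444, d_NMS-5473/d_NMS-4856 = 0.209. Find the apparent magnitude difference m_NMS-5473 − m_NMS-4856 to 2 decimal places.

-2.94

L_NMS-5473/L_NMS-4856 = (4.10)²(0.444)⁴ = 0.6533.
F_NMS-5473/F_NMS-4856 = (L_NMS-5473/L_NMS-4856)/(d_NMS-5473/d_NMS-4856)² = 0.6533/0.04368 = 14.96.
m_NMS-5473 − m_NMS-4856 = −2.5 log₁₀(14.96) = -2.94.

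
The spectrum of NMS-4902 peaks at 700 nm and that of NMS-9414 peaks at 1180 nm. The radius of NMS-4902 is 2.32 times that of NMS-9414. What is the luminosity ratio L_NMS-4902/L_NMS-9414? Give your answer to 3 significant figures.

43.5

Wien's law gives T ∝ 1/λ_max, so T_NMS-4902/T_NMS-9414 = λ_NMS-9414/λ_NMS-4902 = 1180/700 = 1.686.
Then L ∝ R²T⁴ gives L_NMS-4902/L_NMS-9414 = (2.32)² × (1.686)⁴ = 5.382 × 8.075 = 43.46.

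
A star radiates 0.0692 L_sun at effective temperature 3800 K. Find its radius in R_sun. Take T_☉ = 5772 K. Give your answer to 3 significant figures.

R/R_☉ = √(L/L_☉) / (T/T_☉)² = √(0.0692) / (0.6584)²
       = 0.2631 / 0.4334 = 0.6069.

0.607 R_sun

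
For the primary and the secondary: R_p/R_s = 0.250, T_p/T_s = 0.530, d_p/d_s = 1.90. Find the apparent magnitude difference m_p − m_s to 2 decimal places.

7.16

L_p/L_s = (0.250)²(0.530)⁴ = 0.004932.
F_p/F_s = (L_p/L_s)/(d_p/d_s)² = 0.004932/3.610 = 0.001366.
m_p − m_s = −2.5 log₁₀(0.001366) = 7.16.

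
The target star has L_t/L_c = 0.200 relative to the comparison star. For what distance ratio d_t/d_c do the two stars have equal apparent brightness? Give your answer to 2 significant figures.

0.45

Equal flux requires L_t/d_t² = L_c/d_c², so d_t/d_c = √(L_t/L_c)
= √(0.200) = 0.4472.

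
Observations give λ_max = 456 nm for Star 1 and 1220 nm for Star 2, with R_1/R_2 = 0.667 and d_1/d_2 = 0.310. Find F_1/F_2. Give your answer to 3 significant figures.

237

Wien's law: T_1/T_2 = λ_2/λ_1 = 1220/456 = 2.675.
L_1/L_2 = (R_1/R_2)²(T_1/T_2)⁴ = (0.667)²(2.675)⁴ = 22.79.
F_1/F_2 = (L_1/L_2)/(d_1/d_2)² = 22.79/(0.310)² = 237.2.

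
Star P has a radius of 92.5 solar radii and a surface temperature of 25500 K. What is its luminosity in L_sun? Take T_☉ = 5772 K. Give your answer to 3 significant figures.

L/L_☉ = (R/R_☉)² (T/T_☉)⁴ = (92.5)² × (25500/5772)⁴
       = 8556 × (4.418)⁴ = 8556 × 380.9 = 3.259×10^6.

3.26×10^6 L_sun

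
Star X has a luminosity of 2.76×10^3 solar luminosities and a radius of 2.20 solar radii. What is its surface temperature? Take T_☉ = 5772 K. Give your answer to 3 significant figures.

2.82×10^4 K

T/T_☉ = (L/L_☉)^(1/4) / (R/R_☉)^(1/2)
T = 5772 × (2.76×10^3)^(1/4) / √(2.20) = 5772 × 7.248 / 1.483 = 2.821×10^4 K.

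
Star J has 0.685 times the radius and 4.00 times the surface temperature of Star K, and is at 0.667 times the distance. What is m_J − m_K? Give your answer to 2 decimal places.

-6.08

L_J/L_K = (0.685)²(4.00)⁴ = 120.1.
F_J/F_K = (L_J/L_K)/(d_J/d_K)² = 120.1/0.4449 = 270.0.
m_J − m_K = −2.5 log₁₀(270.0) = -6.08.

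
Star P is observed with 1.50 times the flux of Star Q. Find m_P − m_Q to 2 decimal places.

-0.44

m_P − m_Q = −2.5 log₁₀(F_P/F_Q) = −2.5 log₁₀(1.50) = −2.5 × (0.176) = -0.440.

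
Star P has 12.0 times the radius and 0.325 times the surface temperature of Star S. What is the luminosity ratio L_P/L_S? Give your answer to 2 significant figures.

1.6

From the Stefan–Boltzmann law, L ∝ R²T⁴, so
L_P/L_S = (R_P/R_S)² (T_P/T_S)⁴ = (12.0)² × (0.325)⁴ = 144.0 × 0.01116 = 1.607.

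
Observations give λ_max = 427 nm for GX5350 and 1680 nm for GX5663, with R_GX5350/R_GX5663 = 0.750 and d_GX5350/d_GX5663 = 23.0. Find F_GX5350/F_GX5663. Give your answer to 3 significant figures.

0.255

Wien's law: T_GX5350/T_GX5663 = λ_GX5663/λ_GX5350 = 1680/427 = 3.934.
L_GX5350/L_GX5663 = (R_GX5350/R_GX5663)²(T_GX5350/T_GX5663)⁴ = (0.750)²(3.934)⁴ = 134.8.
F_GX5350/F_GX5663 = (L_GX5350/L_GX5663)/(d_GX5350/d_GX5663)² = 134.8/(23.0)² = 0.2548.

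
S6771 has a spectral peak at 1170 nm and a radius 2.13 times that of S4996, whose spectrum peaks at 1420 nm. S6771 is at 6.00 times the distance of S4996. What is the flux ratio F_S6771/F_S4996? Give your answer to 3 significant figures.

0.273

Wien's law: T_S6771/T_S4996 = λ_S4996/λ_S6771 = 1420/1170 = 1.214.
L_S6771/L_S4996 = (R_S6771/R_S4996)²(T_S6771/T_S4996)⁴ = (2.13)²(1.214)⁴ = 9.844.
F_S6771/F_S4996 = (L_S6771/L_S4996)/(d_S6771/d_S4996)² = 9.844/(6.00)² = 0.2734.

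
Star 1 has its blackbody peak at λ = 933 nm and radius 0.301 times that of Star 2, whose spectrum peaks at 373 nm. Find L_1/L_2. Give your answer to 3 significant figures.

Wien's law gives T ∝ 1/λ_max, so T_1/T_2 = λ_2/λ_1 = 373/933 = 0.3998.
Then L ∝ R²T⁴ gives L_1/L_2 = (0.301)² × (0.3998)⁴ = 0.09060 × 0.02555 = 0.002314.

0.00231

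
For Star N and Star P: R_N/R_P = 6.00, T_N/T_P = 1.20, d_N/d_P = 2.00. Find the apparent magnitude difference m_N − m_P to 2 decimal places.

L_N/L_P = (6.00)²(1.20)⁴ = 74.65.
F_N/F_P = (L_N/L_P)/(d_N/d_P)² = 74.65/4.000 = 18.66.
m_N − m_P = −2.5 log₁₀(18.66) = -3.18.

-3.18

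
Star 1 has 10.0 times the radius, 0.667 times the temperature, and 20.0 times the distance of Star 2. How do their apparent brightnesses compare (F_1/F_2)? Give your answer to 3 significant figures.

0.0495

L_1/L_2 = (R_1/R_2)²(T_1/T_2)⁴ = (10.0)² × (0.667)⁴ = 19.79.
F_1/F_2 = (L_1/L_2)/(d_1/d_2)² = 19.79 / (20.0)² = 0.04948.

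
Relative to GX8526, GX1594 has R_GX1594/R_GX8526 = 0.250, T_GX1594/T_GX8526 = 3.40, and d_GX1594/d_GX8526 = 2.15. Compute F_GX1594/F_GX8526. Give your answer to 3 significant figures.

L_GX1594/L_GX8526 = (R_GX1594/R_GX8526)²(T_GX1594/T_GX8526)⁴ = (0.250)² × (3.40)⁴ = 8.352.
F_GX1594/F_GX8526 = (L_GX1594/L_GX8526)/(d_GX1594/d_GX8526)² = 8.352 / (2.15)² = 1.807.

1.81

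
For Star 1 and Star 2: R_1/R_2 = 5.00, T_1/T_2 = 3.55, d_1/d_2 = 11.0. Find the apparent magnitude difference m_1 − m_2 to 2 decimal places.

-3.79

L_1/L_2 = (5.00)²(3.55)⁴ = 3971.
F_1/F_2 = (L_1/L_2)/(d_1/d_2)² = 3971/121.0 = 32.81.
m_1 − m_2 = −2.5 log₁₀(32.81) = -3.79.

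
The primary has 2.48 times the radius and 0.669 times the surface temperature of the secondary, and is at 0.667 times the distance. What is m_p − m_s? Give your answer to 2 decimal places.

-1.11

L_p/L_s = (2.48)²(0.669)⁴ = 1.232.
F_p/F_s = (L_p/L_s)/(d_p/d_s)² = 1.232/0.4449 = 2.769.
m_p − m_s = −2.5 log₁₀(2.769) = -1.11.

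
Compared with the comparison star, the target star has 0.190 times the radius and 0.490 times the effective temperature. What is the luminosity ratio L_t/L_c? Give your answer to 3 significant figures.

0.00208

From the Stefan–Boltzmann law, L ∝ R²T⁴, so
L_t/L_c = (R_t/R_c)² (T_t/T_c)⁴ = (0.190)² × (0.490)⁴ = 0.03610 × 0.05765 = 0.002081.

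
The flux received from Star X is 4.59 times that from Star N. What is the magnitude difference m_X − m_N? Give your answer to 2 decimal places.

-1.65

m_X − m_N = −2.5 log₁₀(F_X/F_N) = −2.5 log₁₀(4.59) = −2.5 × (0.662) = -1.655.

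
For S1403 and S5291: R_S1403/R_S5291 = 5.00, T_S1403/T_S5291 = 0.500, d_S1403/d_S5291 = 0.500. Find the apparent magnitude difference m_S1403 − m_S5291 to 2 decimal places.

L_S1403/L_S5291 = (5.00)²(0.500)⁴ = 1.562.
F_S1403/F_S5291 = (L_S1403/L_S5291)/(d_S1403/d_S5291)² = 1.562/0.2500 = 6.250.
m_S1403 − m_S5291 = −2.5 log₁₀(6.250) = -1.99.

-1.99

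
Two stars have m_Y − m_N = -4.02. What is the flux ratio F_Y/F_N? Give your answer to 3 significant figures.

40.6

F_Y/F_N = 10^(−(m_Y − m_N)/2.5) = 10^(4.02/2.5) = 10^1.608 = 40.55.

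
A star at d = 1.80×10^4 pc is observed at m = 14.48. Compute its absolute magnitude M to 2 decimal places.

M = m − 5 log₁₀(d/10 pc) = 14.48 − 5 log₁₀(1.80×10^4/10)
  = 14.48 − 5 × 3.255 = 14.48 − 16.28 = -1.80.

-1.80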